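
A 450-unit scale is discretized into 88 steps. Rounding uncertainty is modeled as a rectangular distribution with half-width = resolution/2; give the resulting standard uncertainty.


resolution = range / divisions
resolution = 450 / 88 = 5.1136364
u_res = resolution / (2*sqrt(3))
u_res = 5.1136364 / 3.4641016
u_res = 1.4762

1.4762


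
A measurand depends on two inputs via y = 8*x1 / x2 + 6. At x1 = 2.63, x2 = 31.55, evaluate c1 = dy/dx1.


y = 8*x1 / x2 + 6
dy/dx1 = 8/x2
Evaluate at x2 = 31.55: c1 = 8 / 31.55
c1 = 0.2536

0.2536


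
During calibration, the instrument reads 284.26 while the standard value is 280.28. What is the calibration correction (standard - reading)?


Correction = standard - reading
= 280.28 - 284.26
= -3.9800

-3.9800


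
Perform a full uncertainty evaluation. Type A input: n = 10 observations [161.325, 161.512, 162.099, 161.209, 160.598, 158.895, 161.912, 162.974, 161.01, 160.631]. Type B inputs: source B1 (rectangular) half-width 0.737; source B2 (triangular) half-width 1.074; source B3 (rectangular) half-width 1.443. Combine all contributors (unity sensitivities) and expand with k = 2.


mean = (161.325 + 161.512 + 162.099 + 161.209 + 160.598 + 158.895 + 161.912 + 162.974 + 161.01 + 160.631) / 10 = 161.2165
s = sqrt(sum((x - mean)^2)/(n-1)) = 1.0856559
u_A = s / sqrt(n) = 1.0856559 / sqrt(10) = 0.34331454
u_B1 = 0.737 / sqrt(3) = 0.42550715
u_B2 = 1.074 / sqrt(6) = 0.43845866
u_B3 = 1.443 / sqrt(3) = 0.83311644
uc = sqrt(0.34331454^2 + 0.42550715^2 + 0.43845866^2 + 0.83311644^2) = 1.088692
U = k * uc = 2 * 1.088692
U = 2.1774

2.1774


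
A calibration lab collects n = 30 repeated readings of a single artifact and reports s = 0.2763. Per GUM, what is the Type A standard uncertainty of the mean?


u_A = s / sqrt(n)
u_A = 0.2763 / sqrt(30)
u_A = 0.2763 / 5.4772256
u_A = 0.0504

0.0504


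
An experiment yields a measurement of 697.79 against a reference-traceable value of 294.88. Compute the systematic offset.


Systematic error = measured - true
= 697.79 - 294.88
= 402.9100

402.9100


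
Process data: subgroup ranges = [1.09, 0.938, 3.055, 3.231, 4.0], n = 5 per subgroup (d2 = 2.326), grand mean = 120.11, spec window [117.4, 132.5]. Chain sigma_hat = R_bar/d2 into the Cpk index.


R_bar = (1.09 + 0.938 + 3.055 + 3.231 + 4.0) / 5 = 2.4628
sigma = R_bar / d2 = 2.4628 / 2.326 = 1.0588134
Cp = (USL - LSL)/(6*sigma) = (132.5 - 117.4)/(6*1.0588134) = 2.3769
Cpu = (132.5 - 120.11)/(3*1.0588134) = 3.9006
Cpl = (120.11 - 117.4)/(3*1.0588134) = 0.8532
Cpk = min(Cpu, Cpl) = 0.8532

0.8532


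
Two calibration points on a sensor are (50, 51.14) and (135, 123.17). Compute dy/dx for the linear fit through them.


slope = (y2 - y1) / (x2 - x1)
= (123.17 - 51.14) / (135 - 50)
= 72.0300 / 85
= 0.8474

0.8474


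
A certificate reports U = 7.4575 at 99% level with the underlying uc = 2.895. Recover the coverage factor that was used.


k = U / uc
k = 7.4575 / 2.895
k = 2.576

2.576


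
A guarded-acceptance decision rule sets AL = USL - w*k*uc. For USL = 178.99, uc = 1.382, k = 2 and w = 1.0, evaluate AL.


U = k * uc = 2 * 1.382 = 2.764
guard band g = w * U = 1.0 * 2.764 = 2.764
AL = USL - g = 178.99 - 2.764
AL = 176.2260

176.2260


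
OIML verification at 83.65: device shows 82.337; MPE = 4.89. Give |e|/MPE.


e = indication - reference = 82.337 - 83.65 = -1.3130
|e| = 1.3130
ratio = |e| / MPE = 1.3130 / 4.89
ratio = 0.2685

0.2685


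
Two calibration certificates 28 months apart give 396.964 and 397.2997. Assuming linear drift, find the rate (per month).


rate = (v2 - v1) / months
= (397.2997 - 396.964) / 28
= 0.3357 / 28
= 0.0120

0.0120


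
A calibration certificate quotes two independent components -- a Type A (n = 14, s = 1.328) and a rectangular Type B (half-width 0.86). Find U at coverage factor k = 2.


u_A = s / sqrt(n) = 1.328 / sqrt(14) = 0.35492293
u_B = half_width / sqrt(3) = 0.86 / sqrt(3) = 0.49652123
uc = sqrt(u_A^2 + u_B^2) = sqrt(0.35492293^2 + 0.49652123^2) = 0.61033074
U = k * uc = 2 * 0.61033074
U = 1.2207

1.2207


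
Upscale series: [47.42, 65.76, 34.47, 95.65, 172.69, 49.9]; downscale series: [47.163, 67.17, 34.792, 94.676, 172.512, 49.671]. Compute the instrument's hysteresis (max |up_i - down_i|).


|47.42 - 47.163| = 0.2570
|65.76 - 67.17| = 1.4100
|34.47 - 34.792| = 0.3220
|95.65 - 94.676| = 0.9740
|172.69 - 172.512| = 0.1780
|49.9 - 49.671| = 0.2290
hysteresis = max(diffs) = 1.4100

1.4100


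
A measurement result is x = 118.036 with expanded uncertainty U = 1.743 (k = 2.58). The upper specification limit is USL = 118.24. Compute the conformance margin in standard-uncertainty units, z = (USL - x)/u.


u = U / k = 1.743 / 2.58 = 0.6755814
margin = |USL - x| = |118.24 - 118.036| = 0.204
z = margin / u = 0.204 / 0.6755814
z = 0.3020

0.3020


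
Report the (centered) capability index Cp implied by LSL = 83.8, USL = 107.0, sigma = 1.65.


Cp = (USL - LSL) / (6 * sigma)
= (107.0 - 83.8) / (6 * 1.65)
= 23.2000 / 9.9000
= 2.3434

2.3434


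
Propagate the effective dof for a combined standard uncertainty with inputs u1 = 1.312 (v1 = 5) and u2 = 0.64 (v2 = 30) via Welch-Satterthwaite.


uc = sqrt(u1^2 + u2^2) = sqrt(1.312^2 + 0.64^2) = 1.4597753
v_eff = uc^4 / (u1^4/v1 + u2^4/v2)
= 1.4597753^4 / (1.312^4/5 + 0.64^4/30)
= 4.540922 / 0.59819744
v_eff = 7.5910

7.5910


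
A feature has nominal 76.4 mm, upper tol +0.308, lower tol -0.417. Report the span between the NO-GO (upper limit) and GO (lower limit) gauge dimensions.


GO = nominal - lower_tol (smallest hole = maximum material condition)
GO = 76.4 - 0.417 = 75.983
NO-GO = nominal + upper_tol (largest hole = least material condition)
NO-GO = 76.4 + 0.308 = 76.708
spread = NO-GO - GO = 76.708 - 75.983 = 0.7250

0.7250


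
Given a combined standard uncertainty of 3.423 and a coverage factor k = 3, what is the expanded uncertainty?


U = k * uc
U = 3 * 3.423
U = 10.2690

10.2690


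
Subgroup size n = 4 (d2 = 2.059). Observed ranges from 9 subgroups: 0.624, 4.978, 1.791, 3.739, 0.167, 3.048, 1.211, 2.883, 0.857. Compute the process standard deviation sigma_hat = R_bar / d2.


R_bar = (0.624 + 4.978 + 1.791 + 3.739 + 0.167 + 3.048 + 1.211 + 2.883 + 0.857) / 9
R_bar = 19.298 / 9 = 2.1442222
sigma_hat = R_bar / d2 = 2.1442222 / 2.059 = 1.0414

1.0414


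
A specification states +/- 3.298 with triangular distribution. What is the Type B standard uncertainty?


u_B = half_width / sqrt(6)
u_B = 3.298 / 2.4494897
u_B = 1.3464

1.3464


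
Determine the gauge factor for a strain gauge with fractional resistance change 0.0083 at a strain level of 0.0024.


GF = (dR/R) / epsilon
= 0.0083 / 0.0024
= 3.4583

3.4583


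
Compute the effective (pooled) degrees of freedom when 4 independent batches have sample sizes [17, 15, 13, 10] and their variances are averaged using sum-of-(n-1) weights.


nu = sum_i (n_i - 1)
nu = ((17 - 1) + (15 - 1) + (13 - 1) + (10 - 1))
nu = 16 + 14 + 12 + 9
nu = 51

51


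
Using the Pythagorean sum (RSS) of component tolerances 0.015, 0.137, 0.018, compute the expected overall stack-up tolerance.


RSS = sqrt(0.015^2 + 0.137^2 + 0.018^2)
= sqrt(0.019318)
= 0.1390

0.1390


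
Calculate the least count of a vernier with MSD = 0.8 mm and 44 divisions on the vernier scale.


LC = MSD / n_div
= 0.8 / 44
= 0.0182

0.0182


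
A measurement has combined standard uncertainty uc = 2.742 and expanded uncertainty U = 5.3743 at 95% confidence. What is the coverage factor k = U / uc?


k = U / uc
k = 5.3743 / 2.742
k = 1.96

1.96


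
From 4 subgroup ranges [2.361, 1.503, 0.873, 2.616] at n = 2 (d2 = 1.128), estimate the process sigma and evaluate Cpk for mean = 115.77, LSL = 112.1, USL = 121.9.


R_bar = (2.361 + 1.503 + 0.873 + 2.616) / 4 = 1.83825
sigma = R_bar / d2 = 1.83825 / 1.128 = 1.6296543
Cp = (USL - LSL)/(6*sigma) = (121.9 - 112.1)/(6*1.6296543) = 1.0023
Cpu = (121.9 - 115.77)/(3*1.6296543) = 1.2538
Cpl = (115.77 - 112.1)/(3*1.6296543) = 0.7507
Cpk = min(Cpu, Cpl) = 0.7507

0.7507


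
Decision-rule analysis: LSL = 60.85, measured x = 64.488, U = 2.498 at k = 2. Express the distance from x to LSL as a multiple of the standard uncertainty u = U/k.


u = U / k = 2.498 / 2 = 1.249
margin = |LSL - x| = |60.85 - 64.488| = 3.638
z = margin / u = 3.638 / 1.249
z = 2.9127

2.9127


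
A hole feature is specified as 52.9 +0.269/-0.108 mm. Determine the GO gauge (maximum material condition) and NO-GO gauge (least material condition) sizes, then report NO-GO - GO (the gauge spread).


GO = nominal - lower_tol (smallest hole = maximum material condition)
GO = 52.9 - 0.108 = 52.792
NO-GO = nominal + upper_tol (largest hole = least material condition)
NO-GO = 52.9 + 0.269 = 53.169
spread = NO-GO - GO = 53.169 - 52.792 = 0.3770

0.3770


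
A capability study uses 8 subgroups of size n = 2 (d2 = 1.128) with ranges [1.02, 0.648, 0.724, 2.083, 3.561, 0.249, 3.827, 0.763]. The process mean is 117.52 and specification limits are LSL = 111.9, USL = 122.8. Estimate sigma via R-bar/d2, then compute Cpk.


R_bar = (1.02 + 0.648 + 0.724 + 2.083 + 3.561 + 0.249 + 3.827 + 0.763) / 8 = 1.609375
sigma = R_bar / d2 = 1.609375 / 1.128 = 1.4267509
Cp = (USL - LSL)/(6*sigma) = (122.8 - 111.9)/(6*1.4267509) = 1.2733
Cpu = (122.8 - 117.52)/(3*1.4267509) = 1.2336
Cpl = (117.52 - 111.9)/(3*1.4267509) = 1.3130
Cpk = min(Cpu, Cpl) = 1.2336

1.2336


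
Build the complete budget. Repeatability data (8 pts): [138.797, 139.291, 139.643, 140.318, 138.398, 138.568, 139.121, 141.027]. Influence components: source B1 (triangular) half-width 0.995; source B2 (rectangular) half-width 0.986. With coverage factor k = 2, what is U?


mean = (138.797 + 139.291 + 139.643 + 140.318 + 138.398 + 138.568 + 139.121 + 141.027) / 8 = 139.395375
s = sqrt(sum((x - mean)^2)/(n-1)) = 0.90224243
u_A = s / sqrt(n) = 0.90224243 / sqrt(8) = 0.31899087
u_B1 = 0.995 / sqrt(6) = 0.40620705
u_B2 = 0.986 / sqrt(3) = 0.56926737
uc = sqrt(0.31899087^2 + 0.40620705^2 + 0.56926737^2) = 0.76865121
U = k * uc = 2 * 0.76865121
U = 1.5373

1.5373


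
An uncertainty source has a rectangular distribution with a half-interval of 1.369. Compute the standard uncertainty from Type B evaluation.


u_B = half_width / sqrt(3)
u_B = 1.369 / 1.7320508
u_B = 0.7904

0.7904


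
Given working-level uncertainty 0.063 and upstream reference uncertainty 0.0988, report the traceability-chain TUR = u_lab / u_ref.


TUR = u_lab / u_ref
= 0.063 / 0.0988
= 0.6377

0.6377


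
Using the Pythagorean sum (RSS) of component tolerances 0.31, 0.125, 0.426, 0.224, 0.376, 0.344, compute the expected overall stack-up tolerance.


RSS = sqrt(0.31^2 + 0.125^2 + 0.426^2 + 0.224^2 + 0.376^2 + 0.344^2)
= sqrt(0.603089)
= 0.7766

0.7766


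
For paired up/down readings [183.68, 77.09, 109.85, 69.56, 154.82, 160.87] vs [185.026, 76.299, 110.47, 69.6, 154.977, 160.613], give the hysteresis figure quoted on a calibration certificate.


|183.68 - 185.026| = 1.3460
|77.09 - 76.299| = 0.7910
|109.85 - 110.47| = 0.6200
|69.56 - 69.6| = 0.0400
|154.82 - 154.977| = 0.1570
|160.87 - 160.613| = 0.2570
hysteresis = max(diffs) = 1.3460

1.3460


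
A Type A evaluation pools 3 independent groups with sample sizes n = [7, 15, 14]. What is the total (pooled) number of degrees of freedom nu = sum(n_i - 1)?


nu = sum_i (n_i - 1)
nu = ((7 - 1) + (15 - 1) + (14 - 1))
nu = 6 + 14 + 13
nu = 33

33


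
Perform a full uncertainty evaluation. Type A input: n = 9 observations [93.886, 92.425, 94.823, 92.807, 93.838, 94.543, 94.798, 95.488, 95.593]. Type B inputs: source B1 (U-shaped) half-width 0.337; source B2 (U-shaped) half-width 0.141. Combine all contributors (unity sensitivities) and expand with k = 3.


mean = (93.886 + 92.425 + 94.823 + 92.807 + 93.838 + 94.543 + 94.798 + 95.488 + 95.593) / 9 = 94.24455556
s = sqrt(sum((x - mean)^2)/(n-1)) = 1.1048542
u_A = s / sqrt(n) = 1.1048542 / sqrt(9) = 0.36828473
u_B1 = 0.337 / sqrt(2) = 0.23829499
u_B2 = 0.141 / sqrt(2) = 0.099702056
uc = sqrt(0.36828473^2 + 0.23829499^2 + 0.099702056^2) = 0.44984291
U = k * uc = 3 * 0.44984291
U = 1.3495

1.3495


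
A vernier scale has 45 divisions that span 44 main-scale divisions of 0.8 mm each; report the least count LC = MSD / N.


LC = MSD / n_div
= 0.8 / 45
= 0.0178

0.0178


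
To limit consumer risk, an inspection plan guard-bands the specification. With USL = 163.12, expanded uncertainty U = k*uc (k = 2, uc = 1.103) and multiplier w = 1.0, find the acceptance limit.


U = k * uc = 2 * 1.103 = 2.206
guard band g = w * U = 1.0 * 2.206 = 2.206
AL = USL - g = 163.12 - 2.206
AL = 160.9140

160.9140


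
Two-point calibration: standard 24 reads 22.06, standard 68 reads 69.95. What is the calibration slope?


slope = (y2 - y1) / (x2 - x1)
= (69.95 - 22.06) / (68 - 24)
= 47.8900 / 44
= 1.0884

1.0884


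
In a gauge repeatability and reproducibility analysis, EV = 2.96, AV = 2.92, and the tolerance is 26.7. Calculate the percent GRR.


GRR = sqrt(EV^2 + AV^2) = sqrt(2.96^2 + 2.92^2) = 4.1578841
%GRR = GRR / tol * 100 = 4.1578841 / 26.7 * 100
%GRR = 15.5726

15.5726


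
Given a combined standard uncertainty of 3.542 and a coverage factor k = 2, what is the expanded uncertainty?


U = k * uc
U = 2 * 3.542
U = 7.0840

7.0840


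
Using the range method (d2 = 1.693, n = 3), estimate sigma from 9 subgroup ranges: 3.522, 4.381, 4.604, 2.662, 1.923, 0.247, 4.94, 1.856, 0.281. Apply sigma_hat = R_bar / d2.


R_bar = (3.522 + 4.381 + 4.604 + 2.662 + 1.923 + 0.247 + 4.94 + 1.856 + 0.281) / 9
R_bar = 24.416 / 9 = 2.7128889
sigma_hat = R_bar / d2 = 2.7128889 / 1.693 = 1.6024

1.6024


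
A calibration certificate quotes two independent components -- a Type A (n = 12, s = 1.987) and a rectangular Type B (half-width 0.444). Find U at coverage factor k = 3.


u_A = s / sqrt(n) = 1.987 / sqrt(12) = 0.57359749
u_B = half_width / sqrt(3) = 0.444 / sqrt(3) = 0.25634352
uc = sqrt(u_A^2 + u_B^2) = sqrt(0.57359749^2 + 0.25634352^2) = 0.6282723
U = k * uc = 3 * 0.6282723
U = 1.8848

1.8848


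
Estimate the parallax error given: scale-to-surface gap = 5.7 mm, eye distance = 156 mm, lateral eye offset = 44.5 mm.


error = h * offset / d
= 5.7 * 44.5 / 156
= 1.6260

1.6260


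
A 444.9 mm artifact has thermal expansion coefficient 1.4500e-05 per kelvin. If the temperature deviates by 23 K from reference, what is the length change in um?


dL = L * alpha * dT
= 444.9 * 1.4500e-05 * 23
= 0.1483741 mm
dL_um = 0.1483741 * 1000 = 148.3741 um

148.3741


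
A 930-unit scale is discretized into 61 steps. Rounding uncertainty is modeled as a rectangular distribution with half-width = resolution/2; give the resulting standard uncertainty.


resolution = range / divisions
resolution = 930 / 61 = 15.245902
u_res = resolution / (2*sqrt(3))
u_res = 15.245902 / 3.4641016
u_res = 4.4011

4.4011


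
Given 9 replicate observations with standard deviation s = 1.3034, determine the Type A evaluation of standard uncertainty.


u_A = s / sqrt(n)
u_A = 1.3034 / sqrt(9)
u_A = 1.3034 / 3
u_A = 0.4345

0.4345


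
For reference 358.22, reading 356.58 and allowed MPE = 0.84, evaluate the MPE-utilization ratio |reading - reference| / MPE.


e = indication - reference = 356.58 - 358.22 = -1.6400
|e| = 1.6400
ratio = |e| / MPE = 1.6400 / 0.84
ratio = 1.9524

1.9524


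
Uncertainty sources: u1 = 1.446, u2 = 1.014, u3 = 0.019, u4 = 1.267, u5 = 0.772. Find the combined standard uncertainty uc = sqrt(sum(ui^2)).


uc = sqrt(1.446^2 + 1.014^2 + 0.019^2 + 1.267^2 + 0.772^2)
uc = sqrt(5.320746)
uc = 2.3067

2.3067


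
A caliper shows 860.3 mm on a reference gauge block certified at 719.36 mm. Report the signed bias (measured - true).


Systematic error = measured - true
= 860.3 - 719.36
= 140.9400

140.9400


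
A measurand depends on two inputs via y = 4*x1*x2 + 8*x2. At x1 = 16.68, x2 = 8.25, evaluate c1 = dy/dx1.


y = 4*x1*x2 + 8*x2
dy/dx1 = 4*x2
Evaluate at x2 = 8.25: c1 = 4 * 8.25
c1 = 33.0000

33.0000


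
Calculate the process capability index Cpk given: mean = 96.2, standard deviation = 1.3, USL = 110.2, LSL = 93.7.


Cpu = (USL - mean) / (3*sigma) = (110.2 - 96.2) / (3*1.3) = 3.5897
Cpl = (mean - LSL) / (3*sigma) = (96.2 - 93.7) / (3*1.3) = 0.6410
Cpk = min(Cpu, Cpl) = 0.6410

0.6410


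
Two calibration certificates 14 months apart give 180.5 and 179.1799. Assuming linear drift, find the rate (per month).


rate = (v2 - v1) / months
= (179.1799 - 180.5) / 14
= -1.3201 / 14
= -0.0943

-0.0943


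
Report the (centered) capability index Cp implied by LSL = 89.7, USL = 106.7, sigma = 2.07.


Cp = (USL - LSL) / (6 * sigma)
= (106.7 - 89.7) / (6 * 2.07)
= 17.0000 / 12.4200
= 1.3688

1.3688


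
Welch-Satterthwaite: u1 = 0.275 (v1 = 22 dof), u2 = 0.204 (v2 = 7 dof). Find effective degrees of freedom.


uc = sqrt(u1^2 + u2^2) = sqrt(0.275^2 + 0.204^2) = 0.34240473
v_eff = uc^4 / (u1^4/v1 + u2^4/v2)
= 0.34240473^4 / (0.275^4/22 + 0.204^4/7)
= 0.013745452 / 0.000507374
v_eff = 27.0914

27.0914


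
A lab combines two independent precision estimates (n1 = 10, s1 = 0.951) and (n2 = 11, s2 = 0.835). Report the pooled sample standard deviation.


s_p = sqrt(((n1-1)*s1^2 + (n2-1)*s2^2) / (n1+n2-2))
numerator = (10-1)*0.951^2 + (11-1)*0.835^2 = 8.139609 + 6.97225 = 15.111859
denominator = 10 + 11 - 2 = 19
s_p^2 = 15.111859 / 19 = 0.795361
s_p = sqrt(0.795361) = 0.8918

0.8918


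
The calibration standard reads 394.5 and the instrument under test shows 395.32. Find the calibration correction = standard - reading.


Correction = standard - reading
= 394.5 - 395.32
= -0.8200

-0.8200


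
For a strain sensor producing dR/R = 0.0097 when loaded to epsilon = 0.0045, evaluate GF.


GF = (dR/R) / epsilon
= 0.0097 / 0.0045
= 2.1556

2.1556


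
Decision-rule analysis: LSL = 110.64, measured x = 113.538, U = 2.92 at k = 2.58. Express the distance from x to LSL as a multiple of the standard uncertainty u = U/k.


u = U / k = 2.92 / 2.58 = 1.1317829
margin = |LSL - x| = |110.64 - 113.538| = 2.898
z = margin / u = 2.898 / 1.1317829
z = 2.5606

2.5606


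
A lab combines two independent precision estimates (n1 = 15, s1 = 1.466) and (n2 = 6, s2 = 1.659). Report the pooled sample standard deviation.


s_p = sqrt(((n1-1)*s1^2 + (n2-1)*s2^2) / (n1+n2-2))
numerator = (15-1)*1.466^2 + (6-1)*1.659^2 = 30.088184 + 13.761405 = 43.849589
denominator = 15 + 6 - 2 = 19
s_p^2 = 43.849589 / 19 = 2.3078731
s_p = sqrt(2.3078731) = 1.5192

1.5192


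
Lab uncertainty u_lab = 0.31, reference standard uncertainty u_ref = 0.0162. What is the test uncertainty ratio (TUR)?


TUR = u_lab / u_ref
= 0.31 / 0.0162
= 19.1358

19.1358


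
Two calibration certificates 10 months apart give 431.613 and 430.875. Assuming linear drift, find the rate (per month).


rate = (v2 - v1) / months
= (430.875 - 431.613) / 10
= -0.7380 / 10
= -0.0738

-0.0738


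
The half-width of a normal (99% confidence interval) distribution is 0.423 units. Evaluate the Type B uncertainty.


u_B = half_width / 2.576
u_B = 0.423 / 2.576
u_B = 0.1642

0.1642


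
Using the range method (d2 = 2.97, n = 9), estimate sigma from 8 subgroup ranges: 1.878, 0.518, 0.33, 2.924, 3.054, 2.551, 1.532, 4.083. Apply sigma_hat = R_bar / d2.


R_bar = (1.878 + 0.518 + 0.33 + 2.924 + 3.054 + 2.551 + 1.532 + 4.083) / 8
R_bar = 16.87 / 8 = 2.10875
sigma_hat = R_bar / d2 = 2.10875 / 2.97 = 0.7100

0.7100


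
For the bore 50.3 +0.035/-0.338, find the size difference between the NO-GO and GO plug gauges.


GO = nominal - lower_tol (smallest hole = maximum material condition)
GO = 50.3 - 0.338 = 49.962
NO-GO = nominal + upper_tol (largest hole = least material condition)
NO-GO = 50.3 + 0.035 = 50.335
spread = NO-GO - GO = 50.335 - 49.962 = 0.3730

0.3730


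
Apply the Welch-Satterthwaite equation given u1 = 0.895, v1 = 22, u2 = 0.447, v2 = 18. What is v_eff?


uc = sqrt(u1^2 + u2^2) = sqrt(0.895^2 + 0.447^2) = 1.0004169
v_eff = uc^4 / (u1^4/v1 + u2^4/v2)
= 1.0004169^4 / (0.895^4/22 + 0.447^4/18)
= 1.0016686 / 0.031383482
v_eff = 31.9171

31.9171


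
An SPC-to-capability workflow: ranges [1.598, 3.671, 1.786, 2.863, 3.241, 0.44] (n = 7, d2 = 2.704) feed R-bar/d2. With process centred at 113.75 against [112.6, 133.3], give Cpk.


R_bar = (1.598 + 3.671 + 1.786 + 2.863 + 3.241 + 0.44) / 6 = 2.2665
sigma = R_bar / d2 = 2.2665 / 2.704 = 0.83820266
Cp = (USL - LSL)/(6*sigma) = (133.3 - 112.6)/(6*0.83820266) = 4.1159
Cpu = (133.3 - 113.75)/(3*0.83820266) = 7.7746
Cpl = (113.75 - 112.6)/(3*0.83820266) = 0.4573
Cpk = min(Cpu, Cpl) = 0.4573

0.4573


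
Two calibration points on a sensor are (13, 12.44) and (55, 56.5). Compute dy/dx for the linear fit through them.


slope = (y2 - y1) / (x2 - x1)
= (56.5 - 12.44) / (55 - 13)
= 44.0600 / 42
= 1.0490

1.0490


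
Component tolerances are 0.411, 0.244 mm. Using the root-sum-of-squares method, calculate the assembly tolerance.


RSS = sqrt(0.411^2 + 0.244^2)
= sqrt(0.228457)
= 0.4780

0.4780


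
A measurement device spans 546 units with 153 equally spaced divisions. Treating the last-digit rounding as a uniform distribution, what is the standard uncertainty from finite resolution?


resolution = range / divisions
resolution = 546 / 153 = 3.5686275
u_res = resolution / (2*sqrt(3))
u_res = 3.5686275 / 3.4641016
u_res = 1.0302

1.0302


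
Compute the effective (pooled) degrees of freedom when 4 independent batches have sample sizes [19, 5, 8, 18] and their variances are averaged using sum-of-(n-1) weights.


nu = sum_i (n_i - 1)
nu = ((19 - 1) + (5 - 1) + (8 - 1) + (18 - 1))
nu = 18 + 4 + 7 + 17
nu = 46

46


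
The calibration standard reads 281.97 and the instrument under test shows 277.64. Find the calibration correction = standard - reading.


Correction = standard - reading
= 281.97 - 277.64
= 4.3300

4.3300


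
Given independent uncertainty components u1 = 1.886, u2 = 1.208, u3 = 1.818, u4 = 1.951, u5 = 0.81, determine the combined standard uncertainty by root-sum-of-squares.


uc = sqrt(1.886^2 + 1.208^2 + 1.818^2 + 1.951^2 + 0.81^2)
uc = sqrt(12.783885)
uc = 3.5755

3.5755


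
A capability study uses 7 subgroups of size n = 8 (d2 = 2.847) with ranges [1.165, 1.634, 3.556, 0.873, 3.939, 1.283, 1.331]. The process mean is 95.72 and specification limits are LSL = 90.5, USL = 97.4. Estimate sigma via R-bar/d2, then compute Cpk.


R_bar = (1.165 + 1.634 + 3.556 + 0.873 + 3.939 + 1.283 + 1.331) / 7 = 1.9687143
sigma = R_bar / d2 = 1.9687143 / 2.847 = 0.69150485
Cp = (USL - LSL)/(6*sigma) = (97.4 - 90.5)/(6*0.69150485) = 1.6630
Cpu = (97.4 - 95.72)/(3*0.69150485) = 0.8098
Cpl = (95.72 - 90.5)/(3*0.69150485) = 2.5163
Cpk = min(Cpu, Cpl) = 0.8098

0.8098


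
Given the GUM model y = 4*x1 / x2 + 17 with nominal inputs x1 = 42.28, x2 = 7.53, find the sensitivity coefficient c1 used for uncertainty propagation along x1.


y = 4*x1 / x2 + 17
dy/dx1 = 4/x2
Evaluate at x2 = 7.53: c1 = 4 / 7.53
c1 = 0.5312

0.5312


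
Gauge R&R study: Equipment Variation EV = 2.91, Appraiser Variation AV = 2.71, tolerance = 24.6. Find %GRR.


GRR = sqrt(EV^2 + AV^2) = sqrt(2.91^2 + 2.71^2) = 3.9764557
%GRR = GRR / tol * 100 = 3.9764557 / 24.6 * 100
%GRR = 16.1645

16.1645


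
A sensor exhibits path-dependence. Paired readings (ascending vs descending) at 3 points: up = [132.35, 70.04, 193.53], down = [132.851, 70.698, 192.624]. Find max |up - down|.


|132.35 - 132.851| = 0.5010
|70.04 - 70.698| = 0.6580
|193.53 - 192.624| = 0.9060
hysteresis = max(diffs) = 0.9060

0.9060


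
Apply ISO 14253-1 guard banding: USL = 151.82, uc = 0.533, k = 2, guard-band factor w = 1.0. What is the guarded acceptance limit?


U = k * uc = 2 * 0.533 = 1.066
guard band g = w * U = 1.0 * 1.066 = 1.066
AL = USL - g = 151.82 - 1.066
AL = 150.7540

150.7540


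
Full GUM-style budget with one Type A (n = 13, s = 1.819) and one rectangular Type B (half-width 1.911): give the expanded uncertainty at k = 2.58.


u_A = s / sqrt(n) = 1.819 / sqrt(13) = 0.50449983
u_B = half_width / sqrt(3) = 1.911 / sqrt(3) = 1.1033164
uc = sqrt(u_A^2 + u_B^2) = sqrt(0.50449983^2 + 1.1033164^2) = 1.2131888
U = k * uc = 2.58 * 1.2131888
U = 3.1300

3.1300


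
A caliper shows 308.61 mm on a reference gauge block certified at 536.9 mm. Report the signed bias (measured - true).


Systematic error = measured - true
= 308.61 - 536.9
= -228.2900

-228.2900


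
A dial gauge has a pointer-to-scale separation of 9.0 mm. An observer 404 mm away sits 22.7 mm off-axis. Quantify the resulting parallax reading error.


error = h * offset / d
= 9.0 * 22.7 / 404
= 0.5057

0.5057


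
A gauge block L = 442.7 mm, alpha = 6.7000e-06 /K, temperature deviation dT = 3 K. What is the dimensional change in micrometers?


dL = L * alpha * dT
= 442.7 * 6.7000e-06 * 3
= 0.0088983 mm
dL_um = 0.0088983 * 1000 = 8.8983 um

8.8983


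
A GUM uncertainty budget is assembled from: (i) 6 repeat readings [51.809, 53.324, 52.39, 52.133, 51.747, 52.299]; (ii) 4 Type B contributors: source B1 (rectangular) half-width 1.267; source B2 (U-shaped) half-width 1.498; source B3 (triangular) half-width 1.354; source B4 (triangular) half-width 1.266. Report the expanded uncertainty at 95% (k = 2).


mean = (51.809 + 53.324 + 52.39 + 52.133 + 51.747 + 52.299) / 6 = 52.28366667
s = sqrt(sum((x - mean)^2)/(n-1)) = 0.57093876
u_A = s / sqrt(n) = 0.57093876 / sqrt(6) = 0.23308477
u_B1 = 1.267 / sqrt(3) = 0.73150279
u_B2 = 1.498 / sqrt(2) = 1.059246
u_B3 = 1.354 / sqrt(6) = 0.55276819
u_B4 = 1.266 / sqrt(6) = 0.51684234
uc = sqrt(0.23308477^2 + 0.73150279^2 + 1.059246^2 + 0.55276819^2 + 0.51684234^2) = 1.5113258
U = k * uc = 2 * 1.5113258
U = 3.0227

3.0227


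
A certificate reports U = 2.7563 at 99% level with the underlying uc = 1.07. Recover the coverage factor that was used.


k = U / uc
k = 2.7563 / 1.07
k = 2.576

2.576


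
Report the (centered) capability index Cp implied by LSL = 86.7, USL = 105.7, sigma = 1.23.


Cp = (USL - LSL) / (6 * sigma)
= (105.7 - 86.7) / (6 * 1.23)
= 19.0000 / 7.3800
= 2.5745

2.5745


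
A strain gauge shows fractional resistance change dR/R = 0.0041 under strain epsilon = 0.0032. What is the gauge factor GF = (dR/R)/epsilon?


GF = (dR/R) / epsilon
= 0.0041 / 0.0032
= 1.2812

1.2812


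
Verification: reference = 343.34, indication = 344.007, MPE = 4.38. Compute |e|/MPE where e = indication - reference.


e = indication - reference = 344.007 - 343.34 = 0.6670
|e| = 0.6670
ratio = |e| / MPE = 0.6670 / 4.38
ratio = 0.1523

0.1523


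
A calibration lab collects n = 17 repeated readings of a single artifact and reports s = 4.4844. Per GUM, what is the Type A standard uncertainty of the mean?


u_A = s / sqrt(n)
u_A = 4.4844 / sqrt(17)
u_A = 4.4844 / 4.1231056
u_A = 1.0876

1.0876


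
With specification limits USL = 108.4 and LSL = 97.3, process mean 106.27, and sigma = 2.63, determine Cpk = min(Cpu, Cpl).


Cpu = (USL - mean) / (3*sigma) = (108.4 - 106.27) / (3*2.63) = 0.2700
Cpl = (mean - LSL) / (3*sigma) = (106.27 - 97.3) / (3*2.63) = 1.1369
Cpk = min(Cpu, Cpl) = 0.2700

0.2700


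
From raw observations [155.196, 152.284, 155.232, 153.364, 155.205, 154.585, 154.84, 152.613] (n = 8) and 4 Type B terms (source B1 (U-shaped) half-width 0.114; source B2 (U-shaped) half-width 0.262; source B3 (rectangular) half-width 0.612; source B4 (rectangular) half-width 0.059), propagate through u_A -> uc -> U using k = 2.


mean = (155.196 + 152.284 + 155.232 + 153.364 + 155.205 + 154.585 + 154.84 + 152.613) / 8 = 154.164875
s = sqrt(sum((x - mean)^2)/(n-1)) = 1.2249514
u_A = s / sqrt(n) = 1.2249514 / sqrt(8) = 0.43308572
u_B1 = 0.114 / sqrt(2) = 0.080610173
u_B2 = 0.262 / sqrt(2) = 0.18526198
u_B3 = 0.612 / sqrt(3) = 0.35333836
u_B4 = 0.059 / sqrt(3) = 0.034063666
uc = sqrt(0.43308572^2 + 0.080610173^2 + 0.18526198^2 + 0.35333836^2 + 0.034063666^2) = 0.59530796
U = k * uc = 2 * 0.59530796
U = 1.1906

1.1906


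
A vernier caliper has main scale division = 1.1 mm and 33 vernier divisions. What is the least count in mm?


LC = MSD / n_div
= 1.1 / 33
= 0.0333

0.0333


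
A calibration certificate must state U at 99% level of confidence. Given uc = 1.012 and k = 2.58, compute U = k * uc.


U = k * uc
U = 2.58 * 1.012
U = 2.6110

2.6110


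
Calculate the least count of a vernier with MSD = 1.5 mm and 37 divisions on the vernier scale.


LC = MSD / n_div
= 1.5 / 37
= 0.0405

0.0405


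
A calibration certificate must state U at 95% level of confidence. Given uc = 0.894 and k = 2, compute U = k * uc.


U = k * uc
U = 2 * 0.894
U = 1.7880

1.7880


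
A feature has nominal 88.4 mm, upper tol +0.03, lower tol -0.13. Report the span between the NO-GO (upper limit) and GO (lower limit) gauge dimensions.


GO = nominal - lower_tol (smallest hole = maximum material condition)
GO = 88.4 - 0.13 = 88.27
NO-GO = nominal + upper_tol (largest hole = least material condition)
NO-GO = 88.4 + 0.03 = 88.43
spread = NO-GO - GO = 88.43 - 88.27 = 0.1600

0.1600


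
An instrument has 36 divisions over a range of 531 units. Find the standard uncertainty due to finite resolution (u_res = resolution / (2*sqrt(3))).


resolution = range / divisions
resolution = 531 / 36 = 14.75
u_res = resolution / (2*sqrt(3))
u_res = 14.75 / 3.4641016
u_res = 4.2580

4.2580


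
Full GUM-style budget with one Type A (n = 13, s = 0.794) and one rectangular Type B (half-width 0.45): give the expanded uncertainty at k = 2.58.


u_A = s / sqrt(n) = 0.794 / sqrt(13) = 0.22021598
u_B = half_width / sqrt(3) = 0.45 / sqrt(3) = 0.25980762
uc = sqrt(u_A^2 + u_B^2) = sqrt(0.22021598^2 + 0.25980762^2) = 0.3405805
U = k * uc = 2.58 * 0.3405805
U = 0.8787

0.8787


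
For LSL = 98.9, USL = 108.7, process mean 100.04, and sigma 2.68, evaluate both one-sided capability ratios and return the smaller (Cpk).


Cpu = (USL - mean) / (3*sigma) = (108.7 - 100.04) / (3*2.68) = 1.0771
Cpl = (mean - LSL) / (3*sigma) = (100.04 - 98.9) / (3*2.68) = 0.1418
Cpk = min(Cpu, Cpl) = 0.1418

0.1418


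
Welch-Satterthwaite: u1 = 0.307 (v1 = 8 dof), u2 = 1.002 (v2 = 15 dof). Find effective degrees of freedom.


uc = sqrt(u1^2 + u2^2) = sqrt(0.307^2 + 1.002^2) = 1.0479757
v_eff = uc^4 / (u1^4/v1 + u2^4/v2)
= 1.0479757^4 / (0.307^4/8 + 1.002^4/15)
= 1.2061598 / 0.068311961
v_eff = 17.6566

17.6566


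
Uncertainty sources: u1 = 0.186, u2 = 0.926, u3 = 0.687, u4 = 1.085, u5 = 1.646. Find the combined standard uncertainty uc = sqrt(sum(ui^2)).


uc = sqrt(0.186^2 + 0.926^2 + 0.687^2 + 1.085^2 + 1.646^2)
uc = sqrt(5.250582)
uc = 2.2914

2.2914


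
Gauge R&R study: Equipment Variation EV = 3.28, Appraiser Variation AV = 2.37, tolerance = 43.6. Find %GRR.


GRR = sqrt(EV^2 + AV^2) = sqrt(3.28^2 + 2.37^2) = 4.0466406
%GRR = GRR / tol * 100 = 4.0466406 / 43.6 * 100
%GRR = 9.2813

9.2813


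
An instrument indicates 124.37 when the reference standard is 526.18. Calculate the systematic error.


Systematic error = measured - true
= 124.37 - 526.18
= -401.8100

-401.8100


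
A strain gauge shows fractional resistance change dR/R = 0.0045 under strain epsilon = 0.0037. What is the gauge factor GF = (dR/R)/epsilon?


GF = (dR/R) / epsilon
= 0.0045 / 0.0037
= 1.2162

1.2162


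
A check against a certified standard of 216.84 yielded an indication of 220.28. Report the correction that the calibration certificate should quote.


Correction = standard - reading
= 216.84 - 220.28
= -3.4400

-3.4400


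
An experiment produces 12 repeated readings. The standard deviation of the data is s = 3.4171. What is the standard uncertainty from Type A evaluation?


u_A = s / sqrt(n)
u_A = 3.4171 / sqrt(12)
u_A = 3.4171 / 3.4641016
u_A = 0.9864

0.9864


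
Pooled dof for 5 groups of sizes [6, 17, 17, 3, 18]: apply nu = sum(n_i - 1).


nu = sum_i (n_i - 1)
nu = ((6 - 1) + (17 - 1) + (17 - 1) + (3 - 1) + (18 - 1))
nu = 5 + 16 + 16 + 2 + 17
nu = 56

56


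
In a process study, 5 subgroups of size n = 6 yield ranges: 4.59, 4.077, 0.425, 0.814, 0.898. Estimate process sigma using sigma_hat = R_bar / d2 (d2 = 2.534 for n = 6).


R_bar = (4.59 + 4.077 + 0.425 + 0.814 + 0.898) / 5
R_bar = 10.804 / 5 = 2.1608
sigma_hat = R_bar / d2 = 2.1608 / 2.534 = 0.8527

0.8527


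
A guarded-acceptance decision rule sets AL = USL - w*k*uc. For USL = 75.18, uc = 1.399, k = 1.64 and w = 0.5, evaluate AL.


U = k * uc = 1.64 * 1.399 = 2.29436
guard band g = w * U = 0.5 * 2.29436 = 1.14718
AL = USL - g = 75.18 - 1.14718
AL = 74.0328

74.0328


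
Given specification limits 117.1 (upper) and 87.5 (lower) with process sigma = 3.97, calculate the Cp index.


Cp = (USL - LSL) / (6 * sigma)
= (117.1 - 87.5) / (6 * 3.97)
= 29.6000 / 23.8200
= 1.2427

1.2427


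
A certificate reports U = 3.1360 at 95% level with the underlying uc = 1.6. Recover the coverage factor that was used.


k = U / uc
k = 3.1360 / 1.6
k = 1.96

1.96


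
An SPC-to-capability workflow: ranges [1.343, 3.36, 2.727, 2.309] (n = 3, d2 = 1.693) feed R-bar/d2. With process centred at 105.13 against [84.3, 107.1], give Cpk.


R_bar = (1.343 + 3.36 + 2.727 + 2.309) / 4 = 2.43475
sigma = R_bar / d2 = 2.43475 / 1.693 = 1.4381276
Cp = (USL - LSL)/(6*sigma) = (107.1 - 84.3)/(6*1.4381276) = 2.6423
Cpu = (107.1 - 105.13)/(3*1.4381276) = 0.4566
Cpl = (105.13 - 84.3)/(3*1.4381276) = 4.8280
Cpk = min(Cpu, Cpl) = 0.4566

0.4566


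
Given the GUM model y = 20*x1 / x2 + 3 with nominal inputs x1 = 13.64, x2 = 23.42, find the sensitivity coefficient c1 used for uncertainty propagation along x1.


y = 20*x1 / x2 + 3
dy/dx1 = 20/x2
Evaluate at x2 = 23.42: c1 = 20 / 23.42
c1 = 0.8540

0.8540


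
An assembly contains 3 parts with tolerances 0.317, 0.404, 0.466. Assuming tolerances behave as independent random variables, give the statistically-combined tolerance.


RSS = sqrt(0.317^2 + 0.404^2 + 0.466^2)
= sqrt(0.480861)
= 0.6934

0.6934


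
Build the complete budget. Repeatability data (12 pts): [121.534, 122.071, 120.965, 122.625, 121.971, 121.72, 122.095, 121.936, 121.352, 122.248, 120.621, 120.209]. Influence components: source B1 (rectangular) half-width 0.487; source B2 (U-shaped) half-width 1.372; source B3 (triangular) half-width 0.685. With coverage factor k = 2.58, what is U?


mean = (121.534 + 122.071 + 120.965 + 122.625 + 121.971 + 121.72 + 122.095 + 121.936 + 121.352 + 122.248 + 120.621 + 120.209) / 12 = 121.61225
s = sqrt(sum((x - mean)^2)/(n-1)) = 0.7111411
u_A = s / sqrt(n) = 0.7111411 / sqrt(12) = 0.20528875
u_B1 = 0.487 / sqrt(3) = 0.28116958
u_B2 = 1.372 / sqrt(2) = 0.9701505
u_B3 = 0.685 / sqrt(6) = 0.27965008
uc = sqrt(0.20528875^2 + 0.28116958^2 + 0.9701505^2 + 0.27965008^2) = 1.0679869
U = k * uc = 2.58 * 1.0679869
U = 2.7554

2.7554


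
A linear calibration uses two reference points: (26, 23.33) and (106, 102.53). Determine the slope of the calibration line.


slope = (y2 - y1) / (x2 - x1)
= (102.53 - 23.33) / (106 - 26)
= 79.2000 / 80
= 0.9900

0.9900


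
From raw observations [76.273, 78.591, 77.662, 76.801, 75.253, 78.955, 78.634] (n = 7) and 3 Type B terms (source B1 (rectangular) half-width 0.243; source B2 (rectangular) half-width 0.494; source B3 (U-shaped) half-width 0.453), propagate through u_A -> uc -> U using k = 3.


mean = (76.273 + 78.591 + 77.662 + 76.801 + 75.253 + 78.955 + 78.634) / 7 = 77.45271429
s = sqrt(sum((x - mean)^2)/(n-1)) = 1.3932572
u_A = s / sqrt(n) = 1.3932572 / sqrt(7) = 0.52660172
u_B1 = 0.243 / sqrt(3) = 0.14029612
u_B2 = 0.494 / sqrt(3) = 0.28521103
u_B3 = 0.453 / sqrt(2) = 0.32031937
uc = sqrt(0.52660172^2 + 0.14029612^2 + 0.28521103^2 + 0.32031937^2) = 0.69349997
U = k * uc = 3 * 0.69349997
U = 2.0805

2.0805


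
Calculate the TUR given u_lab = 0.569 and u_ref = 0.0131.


TUR = u_lab / u_ref
= 0.569 / 0.0131
= 43.4351

43.4351


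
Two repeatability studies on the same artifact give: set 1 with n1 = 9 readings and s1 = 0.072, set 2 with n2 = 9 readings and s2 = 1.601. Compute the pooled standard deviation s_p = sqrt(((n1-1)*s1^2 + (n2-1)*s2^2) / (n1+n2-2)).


s_p = sqrt(((n1-1)*s1^2 + (n2-1)*s2^2) / (n1+n2-2))
numerator = (9-1)*0.072^2 + (9-1)*1.601^2 = 0.041472 + 20.505608 = 20.54708
denominator = 9 + 9 - 2 = 16
s_p^2 = 20.54708 / 16 = 1.2841925
s_p = sqrt(1.2841925) = 1.1332

1.1332


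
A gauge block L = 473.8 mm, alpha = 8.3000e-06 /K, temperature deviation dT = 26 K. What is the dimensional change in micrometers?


dL = L * alpha * dT
= 473.8 * 8.3000e-06 * 26
= 0.1022460 mm
dL_um = 0.1022460 * 1000 = 102.2460 um

102.2460


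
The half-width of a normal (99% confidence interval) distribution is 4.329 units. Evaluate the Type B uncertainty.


u_B = half_width / 2.576
u_B = 4.329 / 2.576
u_B = 1.6805

1.6805


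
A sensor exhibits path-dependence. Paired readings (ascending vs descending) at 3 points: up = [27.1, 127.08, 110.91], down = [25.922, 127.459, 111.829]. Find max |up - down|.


|27.1 - 25.922| = 1.1780
|127.08 - 127.459| = 0.3790
|110.91 - 111.829| = 0.9190
hysteresis = max(diffs) = 1.1780

1.1780


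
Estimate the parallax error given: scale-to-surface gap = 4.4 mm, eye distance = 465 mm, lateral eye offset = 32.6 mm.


error = h * offset / d
= 4.4 * 32.6 / 465
= 0.3085

0.3085


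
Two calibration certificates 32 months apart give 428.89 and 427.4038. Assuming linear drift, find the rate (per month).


rate = (v2 - v1) / months
= (427.4038 - 428.89) / 32
= -1.4862 / 32
= -0.0464

-0.0464


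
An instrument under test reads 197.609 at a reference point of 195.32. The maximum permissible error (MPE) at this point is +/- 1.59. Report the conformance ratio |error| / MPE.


e = indication - reference = 197.609 - 195.32 = 2.2890
|e| = 2.2890
ratio = |e| / MPE = 2.2890 / 1.59
ratio = 1.4396

1.4396


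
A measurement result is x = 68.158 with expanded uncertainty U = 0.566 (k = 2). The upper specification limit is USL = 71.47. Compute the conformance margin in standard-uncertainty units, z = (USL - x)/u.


u = U / k = 0.566 / 2 = 0.283
margin = |USL - x| = |71.47 - 68.158| = 3.312
z = margin / u = 3.312 / 0.283
z = 11.7032

11.7032


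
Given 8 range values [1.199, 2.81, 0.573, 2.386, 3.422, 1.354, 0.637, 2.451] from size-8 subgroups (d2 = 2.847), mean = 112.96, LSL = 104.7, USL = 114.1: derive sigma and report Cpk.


R_bar = (1.199 + 2.81 + 0.573 + 2.386 + 3.422 + 1.354 + 0.637 + 2.451) / 8 = 1.854
sigma = R_bar / d2 = 1.854 / 2.847 = 0.6512118
Cp = (USL - LSL)/(6*sigma) = (114.1 - 104.7)/(6*0.6512118) = 2.4058
Cpu = (114.1 - 112.96)/(3*0.6512118) = 0.5835
Cpl = (112.96 - 104.7)/(3*0.6512118) = 4.2280
Cpk = min(Cpu, Cpl) = 0.5835

0.5835


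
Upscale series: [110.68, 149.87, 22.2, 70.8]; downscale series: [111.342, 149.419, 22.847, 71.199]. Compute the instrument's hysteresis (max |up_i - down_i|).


|110.68 - 111.342| = 0.6620
|149.87 - 149.419| = 0.4510
|22.2 - 22.847| = 0.6470
|70.8 - 71.199| = 0.3990
hysteresis = max(diffs) = 0.6620

0.6620


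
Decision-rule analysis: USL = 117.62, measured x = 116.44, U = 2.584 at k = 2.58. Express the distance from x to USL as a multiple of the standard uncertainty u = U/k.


u = U / k = 2.584 / 2.58 = 1.0015504
margin = |USL - x| = |117.62 - 116.44| = 1.18
z = margin / u = 1.18 / 1.0015504
z = 1.1782

1.1782


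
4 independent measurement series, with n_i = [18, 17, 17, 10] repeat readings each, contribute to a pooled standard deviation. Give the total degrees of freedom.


nu = sum_i (n_i - 1)
nu = ((18 - 1) + (17 - 1) + (17 - 1) + (10 - 1))
nu = 17 + 16 + 16 + 9
nu = 58

58


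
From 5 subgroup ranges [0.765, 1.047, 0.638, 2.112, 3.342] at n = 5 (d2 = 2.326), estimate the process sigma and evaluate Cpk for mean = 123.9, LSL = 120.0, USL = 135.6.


R_bar = (0.765 + 1.047 + 0.638 + 2.112 + 3.342) / 5 = 1.5808
sigma = R_bar / d2 = 1.5808 / 2.326 = 0.67962167
Cp = (USL - LSL)/(6*sigma) = (135.6 - 120.0)/(6*0.67962167) = 3.8257
Cpu = (135.6 - 123.9)/(3*0.67962167) = 5.7385
Cpl = (123.9 - 120.0)/(3*0.67962167) = 1.9128
Cpk = min(Cpu, Cpl) = 1.9128

1.9128
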